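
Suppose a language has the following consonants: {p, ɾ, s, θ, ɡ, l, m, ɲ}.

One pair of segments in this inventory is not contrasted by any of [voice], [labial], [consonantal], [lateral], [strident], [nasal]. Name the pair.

/ɡ/ (voiced velar stop) and /ɾ/ (alveolar tap) are both [+voice], [−labial], [+consonantal], [−lateral], [−strident], [−nasal], so none of the listed features separates them. (They do differ in [sonorant], [coronal] and [dorsal], which are not among the given features.) Every other pair in the inventory differs on at least one listed feature.

ɡ, ɾ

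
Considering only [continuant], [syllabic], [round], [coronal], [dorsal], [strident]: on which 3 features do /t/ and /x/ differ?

The two segments share [-syllabic], [-round], [-strident]. The only features from the list on which they differ: /t/ is [-continuant] while /x/ is [+continuant]; /t/ is [+coronal] while /x/ is [-coronal]; /t/ is [-dorsal] while /x/ is [+dorsal].

[continuant], [coronal], [dorsal]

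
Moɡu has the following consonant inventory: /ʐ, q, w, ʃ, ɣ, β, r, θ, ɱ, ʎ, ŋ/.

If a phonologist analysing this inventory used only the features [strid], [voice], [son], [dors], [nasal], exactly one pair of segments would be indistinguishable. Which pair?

Both /w/ and /ʎ/ are [−strident], [+voice], [+sonorant], [+dorsal], [−nasal]. Since the list omits [lateral], [labial], [round] and [back] — which do distinguish the labial-velar glide from the palatal lateral approximant — this pair collapses; all other pairs remain distinct.

w, ʎ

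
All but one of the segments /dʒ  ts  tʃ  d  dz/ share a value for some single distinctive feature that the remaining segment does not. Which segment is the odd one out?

d

[delayed release] (equivalently [strident]) groups all but one: /tʃ, ts, dz, dʒ/ share [+delayed release] while /d/ (voiced alveolar stop) alone is [−delayed release]. Removing any other segment would not leave a single-feature class that excludes it.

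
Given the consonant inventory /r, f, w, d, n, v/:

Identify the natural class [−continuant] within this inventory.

d, n

The [−continuant] segments here are /d, n/; the remaining /r, f, w, v/ are [+continuant].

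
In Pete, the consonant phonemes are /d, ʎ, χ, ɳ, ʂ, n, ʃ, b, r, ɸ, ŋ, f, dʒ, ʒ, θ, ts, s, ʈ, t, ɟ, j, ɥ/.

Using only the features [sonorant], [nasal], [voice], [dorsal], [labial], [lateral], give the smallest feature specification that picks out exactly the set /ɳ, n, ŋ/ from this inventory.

[+nasal]

The target set is precisely the extension of [+nasal] in this inventory.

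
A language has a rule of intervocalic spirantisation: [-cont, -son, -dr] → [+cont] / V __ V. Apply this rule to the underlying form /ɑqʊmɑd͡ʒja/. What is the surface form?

[ɑχʊmɑd͡ʒja]

Only /q/ occurs between two vowels (/ɑ/ __ /ʊ/) and matches the structural description. It is a voiceless uvular stop, so [-cont, -son, -dr] holds; changing it to [+continuant] with all other features held fixed yields /χ/ (voiceless uvular fricative). No other segment meets both the structural description and the environment, so the output is [ɑχʊmɑd͡ʒja].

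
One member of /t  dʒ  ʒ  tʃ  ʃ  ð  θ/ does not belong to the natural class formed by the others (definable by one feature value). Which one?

[distributed] groups all but one: /ʃ, ʒ, ð, tʃ, dʒ, θ/ share [+distributed] while /t/ (voiceless alveolar stop) alone is [-distributed]. Removing any other segment would not leave a single-feature class that excludes it.

t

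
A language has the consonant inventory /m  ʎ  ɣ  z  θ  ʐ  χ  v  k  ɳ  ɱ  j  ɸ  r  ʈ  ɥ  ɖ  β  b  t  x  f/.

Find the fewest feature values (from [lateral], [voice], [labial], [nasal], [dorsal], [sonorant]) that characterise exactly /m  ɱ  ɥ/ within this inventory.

[+sonorant, +labial]

Every target segment is [+sonorant], [+labial]; each remaining inventory member fails at least one of these. Each conjunct is needed — [+labial] alone would also admit /v, ɸ, β, b, …/; [+sonorant] alone would also admit /ʎ, ɳ, j, r/ — and no other single listed feature has exactly this extension, so two is the minimum.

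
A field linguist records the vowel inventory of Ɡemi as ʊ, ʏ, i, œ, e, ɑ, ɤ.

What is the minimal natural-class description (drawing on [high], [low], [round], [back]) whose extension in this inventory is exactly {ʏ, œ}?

[−back, +round]

Every target segment is [−back], [+round]; each remaining inventory member fails at least one of these. Each conjunct is needed — [+round] alone would also admit /ʊ/; [−back] alone would also admit /i, e/ — and no other single listed feature has exactly this extension, so two is the minimum.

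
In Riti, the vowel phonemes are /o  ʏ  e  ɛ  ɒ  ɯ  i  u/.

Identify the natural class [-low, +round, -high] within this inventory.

Checking each segment against [-low], [+round], [-high]: /o/ (mid back rounded tense vowel) satisfies every feature; every other segment in the inventory fails at least one.

o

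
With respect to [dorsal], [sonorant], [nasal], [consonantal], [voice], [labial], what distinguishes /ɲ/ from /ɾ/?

[nasal], [dorsal]

The two segments share [+sonorant], [+consonantal], [+voice], [-labial]. The only features from the list on which they differ: /ɲ/ is [+nasal] while /ɾ/ is [-nasal]; /ɲ/ is [+dorsal] while /ɾ/ is [-dorsal].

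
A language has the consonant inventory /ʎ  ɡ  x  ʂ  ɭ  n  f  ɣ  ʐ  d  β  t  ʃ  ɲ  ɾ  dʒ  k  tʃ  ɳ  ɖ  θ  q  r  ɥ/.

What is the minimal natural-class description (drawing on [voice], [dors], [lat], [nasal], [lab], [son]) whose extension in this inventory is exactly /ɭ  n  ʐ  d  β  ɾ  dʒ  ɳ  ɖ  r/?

Every target segment is [+voice], [−dorsal]; each remaining inventory member fails at least one of these. Each conjunct is needed — [−dorsal] alone would also admit /ʂ, f, t, ʃ, …/; [+voice] alone would also admit /ʎ, ɡ, ɣ, ɲ, …/ — and no other single listed feature has exactly this extension, so two is the minimum.

[+voice, −dors]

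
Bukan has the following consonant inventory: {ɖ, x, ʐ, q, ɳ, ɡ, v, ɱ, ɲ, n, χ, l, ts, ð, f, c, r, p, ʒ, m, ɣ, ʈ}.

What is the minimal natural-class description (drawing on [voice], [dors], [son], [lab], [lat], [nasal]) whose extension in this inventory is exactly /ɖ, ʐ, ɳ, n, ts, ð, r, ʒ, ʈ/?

Every target segment is [-lateral], [-labial], [-dorsal]; each remaining inventory member fails at least one of these. Each conjunct is needed — [-labial, -dorsal] alone would also admit /l/; [-lateral, -dorsal] alone would also admit /v, ɱ, f, p, …/; [-lateral, -labial] alone would also admit /x, q, ɡ, ɲ, …/ — and no other combination of two listed features has exactly this extension, so three is the minimum.

[-lat, -lab, -dors]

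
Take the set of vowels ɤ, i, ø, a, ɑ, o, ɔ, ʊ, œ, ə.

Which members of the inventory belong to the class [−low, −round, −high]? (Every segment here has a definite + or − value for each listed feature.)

Eliminate segments failing any feature: /i/ is [+high]; /ø, o, ɔ, ʊ, œ/ are [+round]; /a, ɑ/ are [+low]. The remaining /ɤ, ə/ satisfy [−low], [−round], [−high].

ɤ, ə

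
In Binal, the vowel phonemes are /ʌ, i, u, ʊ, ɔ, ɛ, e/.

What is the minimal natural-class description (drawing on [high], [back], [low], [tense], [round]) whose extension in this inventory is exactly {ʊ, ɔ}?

Every target segment is [+round], [−tense]; each remaining inventory member fails at least one of these. Each conjunct is needed — [−tense] alone would also admit /ʌ, ɛ/; [+round] alone would also admit /u/ — and no other single listed feature has exactly this extension, so two is the minimum.

[+round, −tense]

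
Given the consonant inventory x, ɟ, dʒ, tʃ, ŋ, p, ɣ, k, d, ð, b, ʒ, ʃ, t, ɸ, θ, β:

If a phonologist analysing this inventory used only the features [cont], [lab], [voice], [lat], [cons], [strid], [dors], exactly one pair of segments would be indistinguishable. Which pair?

/ɟ/ (voiced palatal stop) and /ŋ/ (velar nasal) are both [−continuant], [−labial], [+voice], [−lateral], [+consonantal], [−strident], [+dorsal], so none of the listed features separates them. (They do differ in [sonorant], [nasal] and [back], which are not among the given features.) Every other pair in the inventory differs on at least one listed feature.

ɟ, ŋ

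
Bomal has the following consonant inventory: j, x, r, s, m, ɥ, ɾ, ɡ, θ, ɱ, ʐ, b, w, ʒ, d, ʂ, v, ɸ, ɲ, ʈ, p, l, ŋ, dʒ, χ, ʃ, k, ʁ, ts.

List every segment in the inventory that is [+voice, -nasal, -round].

Eliminate segments failing any feature: /x, s, θ, ʂ, ɸ, ʈ, p, χ, ʃ, k, ts/ are [-voice]; /m, ɱ, ɲ, ŋ/ are [+nasal]; /ɥ, w/ are [+round]. The remaining /j, r, ɾ, ɡ, ʐ, b, ʒ, d, v, l, dʒ, ʁ/ satisfy [+voice], [-nasal], [-round].

j, r, ɾ, ɡ, ʐ, b, ʒ, d, v, l, dʒ, ʁ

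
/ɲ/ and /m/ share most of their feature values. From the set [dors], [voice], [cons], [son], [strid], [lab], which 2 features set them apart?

/ɲ/ (palatal nasal) and /m/ (bilabial nasal) agree on [+voice], [+consonantal], [+sonorant], [−strident]. They differ on [labial] (/ɲ/ [−], /m/ [+]), [dorsal] (/ɲ/ [+], /m/ [−]).

[labial], [dorsal]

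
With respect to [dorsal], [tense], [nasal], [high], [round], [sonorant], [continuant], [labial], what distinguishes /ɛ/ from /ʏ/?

/ɛ/ is the mid front unrounded lax vowel and /ʏ/ is the high front rounded lax vowel. Both are [+dorsal], [-tense], [-nasal], [+sonorant], [+continuant]. /ɛ/ is [-labial] while /ʏ/ is [+labial]; /ɛ/ is [-round] while /ʏ/ is [+round]; /ɛ/ is [-high] while /ʏ/ is [+high], so the distinguishing features are [labial], [round], [high].

[labial], [round], [high]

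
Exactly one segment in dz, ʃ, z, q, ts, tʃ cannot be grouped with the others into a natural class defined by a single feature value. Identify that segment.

q

[strident] (equivalently [coronal], [dorsal]) groups all but one: /ʃ, tʃ, dz, z, ts/ share [+strident] while /q/ (voiceless uvular stop) alone is [-strident]. Removing any other segment would not leave a single-feature class that excludes it.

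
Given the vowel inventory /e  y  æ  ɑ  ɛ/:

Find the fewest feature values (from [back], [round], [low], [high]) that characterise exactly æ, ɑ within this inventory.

/æ, ɑ/ are exactly the [+low] segments in the inventory, so a single feature suffices.

[+low]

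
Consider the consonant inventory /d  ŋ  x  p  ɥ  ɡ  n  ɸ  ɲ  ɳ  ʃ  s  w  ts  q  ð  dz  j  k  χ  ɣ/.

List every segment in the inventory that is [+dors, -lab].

ŋ, x, ɡ, ɲ, q, j, k, χ, ɣ

Eliminate segments failing any feature: /d, p, n, ɸ, ɳ, ʃ, s, ts, ð, dz/ are [-dorsal]; /ɥ, w/ are [+labial]. The remaining /ŋ, x, ɡ, ɲ, q, j, k, χ, ɣ/ satisfy [+dorsal], [-labial].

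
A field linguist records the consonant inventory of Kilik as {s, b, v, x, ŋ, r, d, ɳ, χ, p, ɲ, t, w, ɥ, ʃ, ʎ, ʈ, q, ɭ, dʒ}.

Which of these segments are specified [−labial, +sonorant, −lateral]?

Eliminate segments failing any feature: /s, x, d, χ, t, ʃ, ʈ, q, dʒ/ are [−sonorant]; /b, v, p, w, ɥ/ are [+labial]; /ʎ, ɭ/ are [+lateral]. The remaining /ŋ, r, ɳ, ɲ/ satisfy [−labial], [+sonorant], [−lateral].

ŋ, r, ɳ, ɲ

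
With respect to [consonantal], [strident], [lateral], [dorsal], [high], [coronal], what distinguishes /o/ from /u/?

/o/ (mid back rounded tense vowel) and /u/ (high back rounded tense vowel) agree on [−consonantal], [−strident], [−lateral], [+dorsal], [−coronal]. They differ on [high] (/o/ [−], /u/ [+]).

[high]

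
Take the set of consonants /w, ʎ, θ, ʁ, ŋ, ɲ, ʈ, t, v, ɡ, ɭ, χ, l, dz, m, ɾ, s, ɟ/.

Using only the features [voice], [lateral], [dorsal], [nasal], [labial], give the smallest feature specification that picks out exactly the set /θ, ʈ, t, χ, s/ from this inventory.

Every target segment is [-voice] and no other inventory member is, so one feature is enough.

[-voice]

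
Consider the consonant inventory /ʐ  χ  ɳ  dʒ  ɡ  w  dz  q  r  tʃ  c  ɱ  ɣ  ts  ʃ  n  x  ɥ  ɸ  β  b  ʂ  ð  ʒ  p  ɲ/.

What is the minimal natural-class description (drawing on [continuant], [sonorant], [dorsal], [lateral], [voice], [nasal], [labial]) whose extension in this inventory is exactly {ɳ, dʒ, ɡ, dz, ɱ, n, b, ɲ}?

Every target segment is [+voice], [−continuant]; each remaining inventory member fails at least one of these. Each conjunct is needed — [−continuant] alone would also admit /q, tʃ, c, ts, …/; [+voice] alone would also admit /ʐ, w, r, ɣ, …/ — and no other single listed feature has exactly this extension, so two is the minimum.

[+voice, −continuant]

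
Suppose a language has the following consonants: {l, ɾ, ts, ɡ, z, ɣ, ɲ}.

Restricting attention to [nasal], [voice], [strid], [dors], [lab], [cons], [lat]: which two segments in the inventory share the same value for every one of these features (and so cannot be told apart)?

ɡ, ɣ

Both /ɡ/ and /ɣ/ are [-nasal], [+voice], [-strident], [+dorsal], [-labial], [+consonantal], [-lateral]. Since the list omits [continuant] — which does distinguish the voiced velar stop from the voiced velar fricative — this pair collapses; all other pairs remain distinct.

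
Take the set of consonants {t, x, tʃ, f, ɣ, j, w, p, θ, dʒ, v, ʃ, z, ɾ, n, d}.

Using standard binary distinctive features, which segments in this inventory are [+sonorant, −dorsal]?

ɾ, n

Checking each segment against [+sonorant], [−dorsal]: /ɾ/ (alveolar tap), /n/ (alveolar nasal) satisfy every feature; every other segment in the inventory fails at least one.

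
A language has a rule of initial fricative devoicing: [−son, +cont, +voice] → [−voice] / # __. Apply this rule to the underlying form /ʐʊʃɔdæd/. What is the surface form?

[ʂʊʃɔdæd]

The only segment in the rule's environment that also matches [−son, +cont, +voice] is /ʐ/. Applying [−voice] turns the voiced retroflex fricative into /ʂ/ (voiceless retroflex fricative), giving [ʂʊʃɔdæd].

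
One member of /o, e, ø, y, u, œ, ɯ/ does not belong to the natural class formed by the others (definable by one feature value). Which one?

œ

The remaining segments after removing /œ/ share [+tense]; /œ/ (mid front rounded lax vowel) is [-tense]. For every other candidate removal, the leftover set fails to share any single feature value that the removed segment lacks.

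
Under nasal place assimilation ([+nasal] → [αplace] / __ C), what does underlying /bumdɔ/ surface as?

In /bumdɔ/, the nasal /m/ precedes /d/, which is [+coronal]. The nasal assimilates in place, becoming the [+coronal] nasal /n/. The surface form is [bundɔ].

[bundɔ]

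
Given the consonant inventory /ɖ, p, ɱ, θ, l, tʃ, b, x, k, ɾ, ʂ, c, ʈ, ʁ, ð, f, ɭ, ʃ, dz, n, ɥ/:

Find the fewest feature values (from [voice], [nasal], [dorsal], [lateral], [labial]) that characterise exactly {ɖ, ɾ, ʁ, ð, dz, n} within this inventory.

[+voice, −lateral, −labial]

Every target segment is [+voice], [−lateral], [−labial]; each remaining inventory member fails at least one of these. Each conjunct is needed — [−lateral, −labial] alone would also admit /θ, tʃ, x, k, …/; [+voice, −labial] alone would also admit /l, ɭ/; [+voice, −lateral] alone would also admit /ɱ, b, ɥ/ — and no other combination of two listed features has exactly this extension, so three is the minimum.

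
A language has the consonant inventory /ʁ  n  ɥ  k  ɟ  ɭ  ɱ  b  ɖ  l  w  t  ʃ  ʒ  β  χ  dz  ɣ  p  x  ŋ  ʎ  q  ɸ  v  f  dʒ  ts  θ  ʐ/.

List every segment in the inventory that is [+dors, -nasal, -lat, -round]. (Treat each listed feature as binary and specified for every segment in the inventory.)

ʁ, k, ɟ, χ, ɣ, x, q

Among the inventory, the [+dorsal] segments are /ʁ, ɥ, k, ɟ, w, χ, ɣ, x, ŋ, ʎ, q/.
Among these, [-nasal] gives /ʁ, ɥ, k, ɟ, w, χ, ɣ, x, ʎ, q/.
Then [-lateral] gives /ʁ, ɥ, k, ɟ, w, χ, ɣ, x, q/.
Then [-round] leaves /ʁ, k, ɟ, χ, ɣ, x, q/.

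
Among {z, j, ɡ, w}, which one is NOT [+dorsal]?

Every segment except /z/ is [+dorsal]. /z/ (voiced alveolar fricative) is [−dorsal], so it is the exception.

z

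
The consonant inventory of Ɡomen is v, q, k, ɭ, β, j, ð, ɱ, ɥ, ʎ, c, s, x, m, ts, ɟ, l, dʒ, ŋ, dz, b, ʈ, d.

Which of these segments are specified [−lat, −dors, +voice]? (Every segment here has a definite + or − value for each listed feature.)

v, β, ð, ɱ, m, dʒ, dz, b, d

Checking each segment against [−lateral], [−dorsal], [+voice]: /v/ (voiced labiodental fricative), /β/ (voiced bilabial fricative), /ð/ (voiced dental fricative), /ɱ/ (labiodental nasal), /m/ (bilabial nasal), /dʒ/ (voiced postalveolar affricate), among others, satisfy every feature; every other segment in the inventory fails at least one.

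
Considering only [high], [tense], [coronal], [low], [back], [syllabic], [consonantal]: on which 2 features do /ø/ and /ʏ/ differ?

/ø/ is the mid front rounded tense vowel and /ʏ/ is the high front rounded lax vowel. Both are [-coronal], [-low], [-back], [+syllabic], [-consonantal]. /ø/ is [-high] while /ʏ/ is [+high]; /ø/ is [+tense] while /ʏ/ is [-tense], so the distinguishing features are [high], [tense].

[high], [tense]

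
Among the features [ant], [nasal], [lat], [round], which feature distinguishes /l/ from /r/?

[lateral]

/l/ is the alveolar lateral approximant and /r/ is the alveolar trill. Both are [+anterior], [−nasal], [−round]. /l/ is [+lateral] while /r/ is [−lateral], so the distinguishing feature is [lateral].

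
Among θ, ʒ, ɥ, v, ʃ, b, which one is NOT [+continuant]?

Every segment except /b/ is [+continuant]. /b/ (voiced bilabial stop) is [−continuant], so it is the exception.

b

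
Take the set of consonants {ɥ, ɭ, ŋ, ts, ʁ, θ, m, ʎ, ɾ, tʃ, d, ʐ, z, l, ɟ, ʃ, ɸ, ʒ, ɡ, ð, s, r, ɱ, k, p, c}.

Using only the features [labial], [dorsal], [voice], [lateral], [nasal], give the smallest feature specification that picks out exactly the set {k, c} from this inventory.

Every target segment is [−voice], [+dorsal]; each remaining inventory member fails at least one of these. Each conjunct is needed — [+dorsal] alone would also admit /ɥ, ŋ, ʁ, ʎ, …/; [−voice] alone would also admit /ts, θ, tʃ, ʃ, …/ — and no other single listed feature has exactly this extension, so two is the minimum.

[−voice, +dorsal]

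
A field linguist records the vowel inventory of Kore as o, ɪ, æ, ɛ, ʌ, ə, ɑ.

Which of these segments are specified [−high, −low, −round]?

The [−high] segments are /o, æ, ɛ, ʌ, ə, ɑ/.
Then [−low] gives /o, ɛ, ʌ, ə/.
Within that set, [−round] leaves /ɛ, ʌ, ə/.

ɛ, ʌ, ə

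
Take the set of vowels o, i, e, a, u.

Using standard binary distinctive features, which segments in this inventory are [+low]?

The feature [low] marks segments produced with the tongue body lowered. In this inventory /a/ has that property, so it is [+low]; /o, i, e, u/ are [-low].

a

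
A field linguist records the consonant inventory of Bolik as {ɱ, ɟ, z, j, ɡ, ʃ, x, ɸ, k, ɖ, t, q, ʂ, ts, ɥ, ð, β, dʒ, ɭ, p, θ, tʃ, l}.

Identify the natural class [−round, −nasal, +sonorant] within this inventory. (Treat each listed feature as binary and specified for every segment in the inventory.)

Checking each segment against [−round], [−nasal], [+sonorant]: /j/ (palatal glide), /ɭ/ (retroflex lateral approximant), /l/ (alveolar lateral approximant) satisfy every feature; every other segment in the inventory fails at least one.

j, ɭ, l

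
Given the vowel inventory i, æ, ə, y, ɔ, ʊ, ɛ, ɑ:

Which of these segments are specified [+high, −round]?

i

Checking each segment against [+high], [−round]: /i/ (high front unrounded tense vowel) satisfies every feature; every other segment in the inventory fails at least one.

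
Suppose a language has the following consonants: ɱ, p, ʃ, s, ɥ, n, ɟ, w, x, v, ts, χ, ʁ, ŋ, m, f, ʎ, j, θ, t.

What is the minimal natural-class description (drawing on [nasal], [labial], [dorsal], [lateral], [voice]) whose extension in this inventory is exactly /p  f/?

Every target segment is [−voice], [+labial]; each remaining inventory member fails at least one of these. Each conjunct is needed — [+labial] alone would also admit /ɱ, ɥ, w, v, …/; [−voice] alone would also admit /ʃ, s, x, ts, …/ — and no other single listed feature has exactly this extension, so two is the minimum.

[−voice, +labial]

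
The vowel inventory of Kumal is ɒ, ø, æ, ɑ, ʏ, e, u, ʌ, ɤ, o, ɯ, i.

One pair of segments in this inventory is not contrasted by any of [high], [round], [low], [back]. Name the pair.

ɤ, ʌ

Both /ɤ/ and /ʌ/ are [-high], [-round], [-low], [+back]. Since the list omits [tense] — which does distinguish the mid back unrounded tense vowel from the mid back unrounded lax vowel — this pair collapses; all other pairs remain distinct.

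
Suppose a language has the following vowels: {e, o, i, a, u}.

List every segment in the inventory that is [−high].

The [−high] segments here are /e, o, a/; the remaining /i, u/ are [+high].

e, o, a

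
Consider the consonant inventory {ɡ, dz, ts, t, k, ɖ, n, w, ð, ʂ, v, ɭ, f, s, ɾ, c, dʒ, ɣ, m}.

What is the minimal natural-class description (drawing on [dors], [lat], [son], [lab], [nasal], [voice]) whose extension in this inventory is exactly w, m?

/w, m/ are all [+sonorant], [+labial], and no other segment in the inventory matches both values. Dropping any one of them over-generates: [+labial] alone would also admit /v, f/; [+sonorant] alone would also admit /n, ɭ, ɾ/. No other single listed feature picks out exactly this set either, so fewer than two features will not do.

[+son, +lab]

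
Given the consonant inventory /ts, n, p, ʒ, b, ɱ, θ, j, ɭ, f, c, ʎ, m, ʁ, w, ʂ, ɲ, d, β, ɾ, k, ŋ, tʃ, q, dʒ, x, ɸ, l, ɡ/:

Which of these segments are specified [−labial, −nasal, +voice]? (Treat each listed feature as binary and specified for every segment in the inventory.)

ʒ, j, ɭ, ʎ, ʁ, d, ɾ, dʒ, l, ɡ

Checking each segment against [−labial], [−nasal], [+voice]: /ʒ/ (voiced postalveolar fricative), /j/ (palatal glide), /ɭ/ (retroflex lateral approximant), /ʎ/ (palatal lateral approximant), /ʁ/ (voiced uvular fricative), /d/ (voiced alveolar stop), among others, satisfy every feature; every other segment in the inventory fails at least one.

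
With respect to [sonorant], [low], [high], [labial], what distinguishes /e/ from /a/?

[low]

The two segments share [+sonorant], [−high], [−labial]. The only feature from the list on which they differ: /e/ is [−low] while /a/ is [+low].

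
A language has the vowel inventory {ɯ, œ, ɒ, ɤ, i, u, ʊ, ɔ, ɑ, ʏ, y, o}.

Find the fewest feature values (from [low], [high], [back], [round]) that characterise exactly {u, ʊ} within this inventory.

/u, ʊ/ are all [+high], [+back], [+round], and no other segment in the inventory matches all three values. Dropping any one of them over-generates: [+back, +round] alone would also admit /ɒ, ɔ, o/; [+high, +round] alone would also admit /ʏ, y/; [+high, +back] alone would also admit /ɯ/. No other combination of two listed features picks out exactly this set either, so fewer than three features will not do.

[+high, +back, +round]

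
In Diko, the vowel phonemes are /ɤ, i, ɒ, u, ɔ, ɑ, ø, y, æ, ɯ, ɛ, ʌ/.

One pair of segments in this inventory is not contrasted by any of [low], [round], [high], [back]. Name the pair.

ʌ, ɤ

On the given features, /ʌ/ and /ɤ/ have an identical profile: [−low], [−round], [−high], [+back]. No other two segments in the inventory coincide on all 4 features. (They do differ in [tense], which is not among the given features.)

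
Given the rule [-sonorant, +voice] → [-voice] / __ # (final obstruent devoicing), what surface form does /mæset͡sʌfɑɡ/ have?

[mæset͡sʌfɑk]

The only segment in the rule's environment that also matches [-sonorant, +voice] is /ɡ/. Applying [-voice] turns the voiced velar stop into /k/ (voiceless velar stop), giving [mæset͡sʌfɑk].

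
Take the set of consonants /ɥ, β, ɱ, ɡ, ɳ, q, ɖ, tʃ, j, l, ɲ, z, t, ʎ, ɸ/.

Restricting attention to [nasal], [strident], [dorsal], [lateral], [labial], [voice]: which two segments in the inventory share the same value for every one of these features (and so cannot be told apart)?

On the given features, /j/ and /ɡ/ have an identical profile: [−nasal], [−strident], [+dorsal], [−lateral], [−labial], [+voice]. No other two segments in the inventory coincide on all 6 features. (They do differ in [sonorant], [continuant] and [back], which are not among the given features.)

j, ɡ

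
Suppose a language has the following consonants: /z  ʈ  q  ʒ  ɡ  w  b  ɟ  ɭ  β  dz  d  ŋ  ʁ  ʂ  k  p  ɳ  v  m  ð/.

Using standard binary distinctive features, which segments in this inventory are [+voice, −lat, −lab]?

z, ʒ, ɡ, ɟ, dz, d, ŋ, ʁ, ɳ, ð

Checking each segment against [+voice], [−lateral], [−labial]: /z/ (voiced alveolar fricative), /ʒ/ (voiced postalveolar fricative), /ɡ/ (voiced velar stop), /ɟ/ (voiced palatal stop), /dz/ (voiced alveolar affricate), /d/ (voiced alveolar stop), among others, satisfy every feature; every other segment in the inventory fails at least one.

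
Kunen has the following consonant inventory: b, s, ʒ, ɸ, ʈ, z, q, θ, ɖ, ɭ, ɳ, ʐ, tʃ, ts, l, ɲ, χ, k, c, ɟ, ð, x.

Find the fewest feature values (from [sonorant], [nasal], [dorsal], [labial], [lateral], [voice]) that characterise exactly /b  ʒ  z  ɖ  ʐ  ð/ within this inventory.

[-sonorant, +voice, -dorsal]

The class [-sonorant], [+voice], [-dorsal] has exactly /b, ʒ, z, ɖ, ʐ, ð/ as its extension in this inventory. No smaller conjunction from the listed features achieves this: [+voice, -dorsal] alone would also admit /ɭ, ɳ, l/; [-sonorant, -dorsal] alone would also admit /s, ɸ, ʈ, θ, …/; [-sonorant, +voice] alone would also admit /ɟ/; and checking the remaining two-feature bundles turns up none with this extension.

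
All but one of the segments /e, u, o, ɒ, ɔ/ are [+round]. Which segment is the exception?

e

/e/ is the mid front unrounded tense vowel, which is [−round]; the rest — /u, ɒ, o, ɔ/ — are [+round].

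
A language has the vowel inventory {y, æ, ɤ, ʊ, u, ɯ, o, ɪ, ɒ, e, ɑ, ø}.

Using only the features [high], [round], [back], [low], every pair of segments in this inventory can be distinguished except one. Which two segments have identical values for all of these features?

u, ʊ

Both /u/ and /ʊ/ are [+high], [+round], [+back], [−low]. Since the list omits [tense] — which does distinguish the high back rounded tense vowel from the high back rounded lax vowel — this pair collapses; all other pairs remain distinct.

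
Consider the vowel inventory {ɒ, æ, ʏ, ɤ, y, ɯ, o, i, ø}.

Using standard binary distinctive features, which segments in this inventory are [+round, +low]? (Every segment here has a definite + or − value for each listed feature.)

ɒ

Checking each segment against [+round], [+low]: /ɒ/ (low back rounded vowel) satisfies every feature; every other segment in the inventory fails at least one.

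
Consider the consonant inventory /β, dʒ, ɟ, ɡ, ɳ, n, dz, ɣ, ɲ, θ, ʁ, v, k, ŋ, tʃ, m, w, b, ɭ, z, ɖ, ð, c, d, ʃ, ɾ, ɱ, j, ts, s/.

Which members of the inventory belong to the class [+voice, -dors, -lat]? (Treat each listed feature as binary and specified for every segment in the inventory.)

Among the inventory, the [+voice] segments are /β, dʒ, ɟ, ɡ, ɳ, n, dz, ɣ, ɲ, ʁ, v, ŋ, m, w, b, ɭ, z, ɖ, ð, d, ɾ, ɱ, j/.
Then [-dorsal] gives /β, dʒ, ɳ, n, dz, v, m, b, ɭ, z, ɖ, ð, d, ɾ, ɱ/.
Within that set, [-lateral] leaves /β, dʒ, ɳ, n, dz, v, m, b, z, ɖ, ð, d, ɾ, ɱ/.

β, dʒ, ɳ, n, dz, v, m, b, z, ɖ, ð, d, ɾ, ɱ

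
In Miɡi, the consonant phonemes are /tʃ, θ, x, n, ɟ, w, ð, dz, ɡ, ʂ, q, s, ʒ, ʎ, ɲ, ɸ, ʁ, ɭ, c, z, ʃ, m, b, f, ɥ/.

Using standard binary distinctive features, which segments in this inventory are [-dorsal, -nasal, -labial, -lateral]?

tʃ, θ, ð, dz, ʂ, s, ʒ, z, ʃ

Eliminate segments failing any feature: /x, ɟ, w, ɡ, q, ʎ, ɲ, ʁ, c, ɥ/ are [+dorsal]; /n, m/ are [+nasal]; /ɸ, b, f/ are [+labial]; /ɭ/ is [+lateral]. The remaining /tʃ, θ, ð, dz, ʂ, s, ʒ, z, ʃ/ satisfy [-dorsal], [-nasal], [-labial], [-lateral].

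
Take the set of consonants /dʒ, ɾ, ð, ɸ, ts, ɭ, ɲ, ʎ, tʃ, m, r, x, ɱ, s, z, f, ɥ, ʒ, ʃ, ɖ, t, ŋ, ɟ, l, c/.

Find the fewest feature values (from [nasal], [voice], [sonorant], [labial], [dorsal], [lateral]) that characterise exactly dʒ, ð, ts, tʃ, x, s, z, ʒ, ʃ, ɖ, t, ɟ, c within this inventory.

[−sonorant, −labial]

The class [−sonorant], [−labial] has exactly /dʒ, ð, ts, tʃ, x, s, z, ʒ, ʃ, ɖ, t, ɟ, c/ as its extension in this inventory. No smaller conjunction from the listed features achieves this: [−labial] alone would also admit /ɾ, ɭ, ɲ, ʎ, …/; [−sonorant] alone would also admit /ɸ, f/; and checking the remaining single features turns up none with this extension.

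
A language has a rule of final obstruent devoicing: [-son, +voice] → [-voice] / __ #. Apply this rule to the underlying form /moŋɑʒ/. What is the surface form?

Only the final segment /ʒ/ is both word-final and matches the structural description. It is a voiced postalveolar fricative, so [-son, +voice] holds; changing it to [-voice] with all other features held fixed yields /ʃ/ (voiceless postalveolar fricative). No other segment meets both the structural description and the environment, so the output is [moŋɑʃ].

[moŋɑʃ]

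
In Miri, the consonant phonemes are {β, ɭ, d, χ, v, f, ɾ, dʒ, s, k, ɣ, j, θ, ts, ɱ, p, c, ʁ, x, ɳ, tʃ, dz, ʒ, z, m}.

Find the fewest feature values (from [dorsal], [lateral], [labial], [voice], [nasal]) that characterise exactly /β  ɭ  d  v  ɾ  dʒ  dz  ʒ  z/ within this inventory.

[+voice, -nasal, -dorsal]

Every target segment is [+voice], [-nasal], [-dorsal]; each remaining inventory member fails at least one of these. Each conjunct is needed — [-nasal, -dorsal] alone would also admit /f, s, θ, ts, …/; [+voice, -dorsal] alone would also admit /ɱ, ɳ, m/; [+voice, -nasal] alone would also admit /ɣ, j, ʁ/ — and no other combination of two listed features has exactly this extension, so three is the minimum.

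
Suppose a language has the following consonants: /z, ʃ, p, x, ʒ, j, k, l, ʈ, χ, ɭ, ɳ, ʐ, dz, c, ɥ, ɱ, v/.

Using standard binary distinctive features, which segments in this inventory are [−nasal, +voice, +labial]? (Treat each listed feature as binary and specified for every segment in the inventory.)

ɥ, v

Checking each segment against [−nasal], [+voice], [+labial]: /ɥ/ (labial-palatal glide), /v/ (voiced labiodental fricative) satisfy every feature; every other segment in the inventory fails at least one.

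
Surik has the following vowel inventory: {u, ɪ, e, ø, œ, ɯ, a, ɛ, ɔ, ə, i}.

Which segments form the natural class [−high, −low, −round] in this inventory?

e, ɛ, ə

Among the inventory, the [−high] segments are /e, ø, œ, a, ɛ, ɔ, ə/.
Within that set, [−low] gives /e, ø, œ, ɛ, ɔ, ə/.
Then [−round] leaves /e, ɛ, ə/.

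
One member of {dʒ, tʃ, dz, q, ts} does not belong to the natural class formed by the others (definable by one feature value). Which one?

q

The remaining segments after removing /q/ share [+delayed release]; /q/ (voiceless uvular stop) is [−delayed release]. For every other candidate removal, the leftover set fails to share any single feature value that the removed segment lacks.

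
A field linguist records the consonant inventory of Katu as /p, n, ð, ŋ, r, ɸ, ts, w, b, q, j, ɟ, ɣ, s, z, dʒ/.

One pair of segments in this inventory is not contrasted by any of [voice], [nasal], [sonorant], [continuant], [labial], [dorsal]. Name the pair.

ð, z

/ð/ (voiced dental fricative) and /z/ (voiced alveolar fricative) are both [+voice], [−nasal], [−sonorant], [+continuant], [−labial], [−dorsal], so none of the listed features separates them. (They do differ in [strident] and [distributed], which are not among the given features.) Every other pair in the inventory differs on at least one listed feature.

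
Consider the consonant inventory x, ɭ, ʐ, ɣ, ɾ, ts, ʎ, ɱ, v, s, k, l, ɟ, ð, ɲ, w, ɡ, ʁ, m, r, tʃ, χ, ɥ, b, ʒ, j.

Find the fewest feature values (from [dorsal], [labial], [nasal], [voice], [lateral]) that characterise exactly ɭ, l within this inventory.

The class [+lateral], [−dorsal] has exactly /ɭ, l/ as its extension in this inventory. No smaller conjunction from the listed features achieves this: [−dorsal] alone would also admit /ʐ, ɾ, ts, ɱ, …/; [+lateral] alone would also admit /ʎ/; and checking the remaining single features turns up none with this extension.

[+lateral, −dorsal]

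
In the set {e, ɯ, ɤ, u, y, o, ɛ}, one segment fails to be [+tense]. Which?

/ɛ/ is the mid front unrounded lax vowel, which is [−tense]; the rest — /ɤ, o, u, e, ɯ, y/ — are [+tense].

ɛ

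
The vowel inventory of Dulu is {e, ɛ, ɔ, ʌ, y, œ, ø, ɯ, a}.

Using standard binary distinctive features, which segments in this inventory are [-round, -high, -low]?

e, ɛ, ʌ

Checking each segment against [-round], [-high], [-low]: /e/ (mid front unrounded tense vowel), /ɛ/ (mid front unrounded lax vowel), /ʌ/ (mid back unrounded lax vowel) satisfy every feature; every other segment in the inventory fails at least one.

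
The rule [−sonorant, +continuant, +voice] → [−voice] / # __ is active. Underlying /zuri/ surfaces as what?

[suri]

Only the initial segment /z/ is both word-initial and matches the structural description. It is a voiced alveolar fricative, so [−sonorant, +continuant, +voice] holds; changing it to [−voice] with all other features held fixed yields /s/ (voiceless alveolar fricative). No other segment meets both the structural description and the environment, so the output is [suri].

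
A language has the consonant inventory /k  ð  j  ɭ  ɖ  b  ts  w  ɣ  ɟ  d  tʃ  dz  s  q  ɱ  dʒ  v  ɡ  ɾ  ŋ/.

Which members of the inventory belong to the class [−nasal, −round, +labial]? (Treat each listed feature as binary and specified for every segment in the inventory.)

First, the [−nasal] segments are /k, ð, j, ɭ, ɖ, b, ts, w, ɣ, ɟ, d, tʃ, dz, s, q, dʒ, v, ɡ, ɾ/.
Within that set, [−round] gives /k, ð, j, ɭ, ɖ, b, ts, ɣ, ɟ, d, tʃ, dz, s, q, dʒ, v, ɡ, ɾ/.
Among these, [+labial] leaves /b, v/.

b, v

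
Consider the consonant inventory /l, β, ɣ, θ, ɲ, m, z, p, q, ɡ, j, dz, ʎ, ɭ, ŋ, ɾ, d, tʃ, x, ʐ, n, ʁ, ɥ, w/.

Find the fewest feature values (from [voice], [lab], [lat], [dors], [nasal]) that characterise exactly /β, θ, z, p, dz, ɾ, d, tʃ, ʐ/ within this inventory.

[−nasal, −lat, −dors]

Every target segment is [−nasal], [−lateral], [−dorsal]; each remaining inventory member fails at least one of these. Each conjunct is needed — [−lateral, −dorsal] alone would also admit /m, n/; [−nasal, −dorsal] alone would also admit /l, ɭ/; [−nasal, −lateral] alone would also admit /ɣ, q, ɡ, j, …/ — and no other combination of two listed features has exactly this extension, so three is the minimum.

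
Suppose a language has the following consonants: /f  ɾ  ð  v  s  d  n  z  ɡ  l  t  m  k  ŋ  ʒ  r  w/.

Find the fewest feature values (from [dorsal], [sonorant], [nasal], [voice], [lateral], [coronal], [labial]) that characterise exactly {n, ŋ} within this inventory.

[+nasal, -labial]

/n, ŋ/ are all [+nasal], [-labial], and no other segment in the inventory matches both values. Dropping any one of them over-generates: [-labial] alone would also admit /ɾ, ð, s, d, …/; [+nasal] alone would also admit /m/. No other single listed feature picks out exactly this set either, so fewer than two features will not do.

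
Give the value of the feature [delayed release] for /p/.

[-delayed release]

/p/ is the voiceless bilabial stop. The feature [delayed release] marks segments stop closure released into frication (affricates); /p/ lacks this property, so it is [-delayed release].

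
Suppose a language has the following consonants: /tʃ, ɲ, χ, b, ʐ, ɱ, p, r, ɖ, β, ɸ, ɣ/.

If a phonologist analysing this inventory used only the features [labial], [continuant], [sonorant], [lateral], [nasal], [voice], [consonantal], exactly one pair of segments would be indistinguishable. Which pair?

ʐ, ɣ

Both /ʐ/ and /ɣ/ are [−labial], [+continuant], [−sonorant], [−lateral], [−nasal], [+voice], [+consonantal]. Since the list omits [strident], [coronal] and [dorsal] — which do distinguish the voiced retroflex fricative from the voiced velar fricative — this pair collapses; all other pairs remain distinct.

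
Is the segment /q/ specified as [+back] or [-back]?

/q/ is the voiceless uvular stop. The feature [back] marks segments produced with the tongue body retracted; /q/ has this property, so it is [+back].

[+back]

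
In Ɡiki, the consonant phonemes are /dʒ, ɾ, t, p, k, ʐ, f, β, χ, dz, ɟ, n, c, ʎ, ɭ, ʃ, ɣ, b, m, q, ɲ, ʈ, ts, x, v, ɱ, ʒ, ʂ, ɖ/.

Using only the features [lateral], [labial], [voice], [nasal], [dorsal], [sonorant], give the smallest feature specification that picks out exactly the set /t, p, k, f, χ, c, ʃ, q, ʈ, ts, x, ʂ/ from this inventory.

The target set is precisely the extension of [−voice] in this inventory.

[−voice]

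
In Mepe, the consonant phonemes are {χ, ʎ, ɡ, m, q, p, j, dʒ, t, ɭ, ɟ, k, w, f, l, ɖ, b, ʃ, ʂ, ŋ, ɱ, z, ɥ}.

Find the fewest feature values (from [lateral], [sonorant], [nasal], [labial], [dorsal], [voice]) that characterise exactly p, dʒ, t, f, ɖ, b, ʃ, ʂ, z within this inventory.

[−sonorant, −dorsal]

/p, dʒ, t, f, ɖ, b, ʃ, ʂ, z/ are all [−sonorant], [−dorsal], and no other segment in the inventory matches both values. Dropping any one of them over-generates: [−dorsal] alone would also admit /m, ɭ, l, ɱ/; [−sonorant] alone would also admit /χ, ɡ, q, ɟ, …/. No other single listed feature picks out exactly this set either, so fewer than two features will not do.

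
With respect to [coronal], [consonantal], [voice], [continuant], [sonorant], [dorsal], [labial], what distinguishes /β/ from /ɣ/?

/β/ (voiced bilabial fricative) and /ɣ/ (voiced velar fricative) agree on [−coronal], [+consonantal], [+voice], [+continuant], [−sonorant]. They differ on [labial] (/β/ [+], /ɣ/ [−]), [dorsal] (/β/ [−], /ɣ/ [+]).

[labial], [dorsal]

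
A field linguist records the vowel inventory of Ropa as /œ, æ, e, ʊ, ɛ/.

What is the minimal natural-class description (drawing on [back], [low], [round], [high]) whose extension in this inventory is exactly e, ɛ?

Every target segment is [−low], [−round]; each remaining inventory member fails at least one of these. Each conjunct is needed — [−round] alone would also admit /æ/; [−low] alone would also admit /œ, ʊ/ — and no other single listed feature has exactly this extension, so two is the minimum.

[−low, −round]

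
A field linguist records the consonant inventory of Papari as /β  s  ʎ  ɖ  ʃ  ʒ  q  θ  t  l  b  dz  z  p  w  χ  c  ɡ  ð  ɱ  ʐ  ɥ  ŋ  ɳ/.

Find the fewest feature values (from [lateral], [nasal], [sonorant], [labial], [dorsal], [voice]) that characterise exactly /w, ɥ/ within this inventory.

Every target segment is [+labial], [+dorsal]; each remaining inventory member fails at least one of these. Each conjunct is needed — [+dorsal] alone would also admit /ʎ, q, χ, c, …/; [+labial] alone would also admit /β, b, p, ɱ/ — and no other single listed feature has exactly this extension, so two is the minimum.

[+labial, +dorsal]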